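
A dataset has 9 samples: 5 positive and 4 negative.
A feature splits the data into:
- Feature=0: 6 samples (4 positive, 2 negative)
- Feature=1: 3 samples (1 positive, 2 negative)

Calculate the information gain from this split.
0.0728 bits

Information Gain = H(Y) - H(Y|Feature)

Before split:
P(positive) = 5/9 = 0.5556
H(Y) = 0.9911 bits

After split:
Feature=0: H = 0.9183 bits (weight = 6/9)
Feature=1: H = 0.9183 bits (weight = 3/9)
H(Y|Feature) = (6/9)×0.9183 + (3/9)×0.9183 = 0.9183 bits

Information Gain = 0.9911 - 0.9183 = 0.0728 bits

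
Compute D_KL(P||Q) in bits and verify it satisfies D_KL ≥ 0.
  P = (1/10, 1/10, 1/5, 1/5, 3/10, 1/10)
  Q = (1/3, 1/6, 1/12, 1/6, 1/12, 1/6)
0.5385 bits

KL divergence satisfies the Gibbs inequality: D_KL(P||Q) ≥ 0 for all distributions P, Q.

D_KL(P||Q) = Σ p(x) log(p(x)/q(x))
Term by term:
  x=0: 1/10 × log_2[(1/10)/(1/3)] = -0.1737
  x=1: 1/10 × log_2[(1/10)/(1/6)] = -0.0737
  x=2: 1/5 × log_2[(1/5)/(1/12)] = 0.2526
  x=3: 1/5 × log_2[(1/5)/(1/6)] = 0.0526
  x=4: 3/10 × log_2[(3/10)/(1/12)] = 0.5544
  x=5: 1/10 × log_2[(1/10)/(1/6)] = -0.0737
D_KL(P||Q) = 0.5385 bits

D_KL(P||Q) = 0.5385 ≥ 0 ✓

This non-negativity is a fundamental property: relative entropy cannot be negative because it measures how different Q is from P.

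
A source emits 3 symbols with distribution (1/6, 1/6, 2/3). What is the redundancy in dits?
0.1003 dits

Redundancy measures how far a source is from maximum entropy:
R = H_max - H(X)

Maximum entropy for 3 symbols: H_max = log_10(3) = 0.4771 dits
Actual entropy: H(X) = 0.3768 dits
Redundancy: R = 0.4771 - 0.3768 = 0.1003 dits

This redundancy represents potential for compression: the source could be compressed by 0.1003 dits per symbol.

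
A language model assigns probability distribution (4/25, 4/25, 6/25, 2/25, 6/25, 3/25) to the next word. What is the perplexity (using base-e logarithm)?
5.6290

Perplexity is e^H (or exp(H) for natural log).

First, H = -Σ p log p = 1.7279 nats
Perplexity = e^1.7279 = 5.6290

Interpretation: The model's uncertainty is equivalent to choosing uniformly among 5.6 options.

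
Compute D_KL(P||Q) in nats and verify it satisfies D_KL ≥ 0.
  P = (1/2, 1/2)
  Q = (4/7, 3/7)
0.0103 nats

KL divergence satisfies the Gibbs inequality: D_KL(P||Q) ≥ 0 for all distributions P, Q.

D_KL(P||Q) = Σ p(x) log(p(x)/q(x))
Term by term:
  x=0: 1/2 × log_e[(1/2)/(4/7)] = -0.0668
  x=1: 1/2 × log_e[(1/2)/(3/7)] = 0.0771
D_KL(P||Q) = 0.0103 nats

D_KL(P||Q) = 0.0103 ≥ 0 ✓

This non-negativity is a fundamental property: relative entropy cannot be negative because it measures how different Q is from P.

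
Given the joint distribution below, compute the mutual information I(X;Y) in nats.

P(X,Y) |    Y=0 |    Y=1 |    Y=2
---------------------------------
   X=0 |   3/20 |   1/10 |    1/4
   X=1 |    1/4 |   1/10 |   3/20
0.0253 nats

Mutual information: I(X;Y) = H(X) + H(Y) - H(X,Y)

Marginals:
P(X) = (1/2, 1/2), H(X) = 0.6931 nats
P(Y) = (2/5, 1/5, 2/5), H(Y) = 1.0549 nats

Joint entropy: H(X,Y) = 1.7228 nats

I(X;Y) = 0.6931 + 1.0549 - 1.7228 = 0.0253 nats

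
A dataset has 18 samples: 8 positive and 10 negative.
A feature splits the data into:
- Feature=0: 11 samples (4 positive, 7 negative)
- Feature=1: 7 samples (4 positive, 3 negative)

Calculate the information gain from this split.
0.0300 bits

Information Gain = H(Y) - H(Y|Feature)

Before split:
P(positive) = 8/18 = 0.4444
H(Y) = 0.9911 bits

After split:
Feature=0: H = 0.9457 bits (weight = 11/18)
Feature=1: H = 0.9852 bits (weight = 7/18)
H(Y|Feature) = (11/18)×0.9457 + (7/18)×0.9852 = 0.9610 bits

Information Gain = 0.9911 - 0.9610 = 0.0300 bits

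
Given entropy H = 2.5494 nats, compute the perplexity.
12.7994

Perplexity is e^H (or exp(H) for natural log).

H = 2.5494 nats
Perplexity = e^2.5494 = 12.7994

Interpretation: The model's uncertainty is equivalent to choosing uniformly among 12.8 options.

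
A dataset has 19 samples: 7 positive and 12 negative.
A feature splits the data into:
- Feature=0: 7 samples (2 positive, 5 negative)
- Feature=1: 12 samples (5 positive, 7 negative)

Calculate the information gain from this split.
0.0126 bits

Information Gain = H(Y) - H(Y|Feature)

Before split:
P(positive) = 7/19 = 0.3684
H(Y) = 0.9495 bits

After split:
Feature=0: H = 0.8631 bits (weight = 7/19)
Feature=1: H = 0.9799 bits (weight = 12/19)
H(Y|Feature) = (7/19)×0.8631 + (12/19)×0.9799 = 0.9369 bits

Information Gain = 0.9495 - 0.9369 = 0.0126 bits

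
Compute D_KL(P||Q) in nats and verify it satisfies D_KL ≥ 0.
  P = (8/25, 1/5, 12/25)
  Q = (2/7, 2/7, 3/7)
0.0193 nats

KL divergence satisfies the Gibbs inequality: D_KL(P||Q) ≥ 0 for all distributions P, Q.

D_KL(P||Q) = Σ p(x) log(p(x)/q(x))
Term by term:
  x=0: 8/25 × log_e[(8/25)/(2/7)] = 0.0363
  x=1: 1/5 × log_e[(1/5)/(2/7)] = -0.0713
  x=2: 12/25 × log_e[(12/25)/(3/7)] = 0.0544
D_KL(P||Q) = 0.0193 nats

D_KL(P||Q) = 0.0193 ≥ 0 ✓

This non-negativity is a fundamental property: relative entropy cannot be negative because it measures how different Q is from P.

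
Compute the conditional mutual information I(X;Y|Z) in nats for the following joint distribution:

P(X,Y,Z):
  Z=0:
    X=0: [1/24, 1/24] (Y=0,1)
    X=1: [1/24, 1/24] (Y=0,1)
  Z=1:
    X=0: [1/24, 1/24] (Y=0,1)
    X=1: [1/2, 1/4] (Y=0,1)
0.0044 nats

Conditional mutual information: I(X;Y|Z) = H(X|Z) + H(Y|Z) - H(X,Y|Z)

H(Z) = 0.4506
H(X,Z) = 0.8370 → H(X|Z) = 0.3864
H(Y,Z) = 1.1056 → H(Y|Z) = 0.6551
H(X,Y,Z) = 1.4877 → H(X,Y|Z) = 1.0371

I(X;Y|Z) = 0.3864 + 0.6551 - 1.0371 = 0.0044 nats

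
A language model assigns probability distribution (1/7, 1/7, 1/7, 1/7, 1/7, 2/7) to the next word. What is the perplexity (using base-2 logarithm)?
5.7423

Perplexity is 2^H (or exp(H) for natural log).

First, H = -Σ p log p = 2.5216 bits
Perplexity = 2^2.5216 = 5.7423

Interpretation: The model's uncertainty is equivalent to choosing uniformly among 5.7 options.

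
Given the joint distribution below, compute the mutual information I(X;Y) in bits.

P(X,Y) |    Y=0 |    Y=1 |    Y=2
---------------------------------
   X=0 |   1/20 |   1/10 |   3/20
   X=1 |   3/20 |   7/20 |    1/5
0.0303 bits

Mutual information: I(X;Y) = H(X) + H(Y) - H(X,Y)

Marginals:
P(X) = (3/10, 7/10), H(X) = 0.8813 bits
P(Y) = (1/5, 9/20, 7/20), H(Y) = 1.5129 bits

Joint entropy: H(X,Y) = 2.3639 bits

I(X;Y) = 0.8813 + 1.5129 - 2.3639 = 0.0303 bits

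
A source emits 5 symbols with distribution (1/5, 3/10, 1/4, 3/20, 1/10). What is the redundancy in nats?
0.0650 nats

Redundancy measures how far a source is from maximum entropy:
R = H_max - H(X)

Maximum entropy for 5 symbols: H_max = log_e(5) = 1.6094 nats
Actual entropy: H(X) = 1.5445 nats
Redundancy: R = 1.6094 - 1.5445 = 0.0650 nats

This redundancy represents potential for compression: the source could be compressed by 0.0650 nats per symbol.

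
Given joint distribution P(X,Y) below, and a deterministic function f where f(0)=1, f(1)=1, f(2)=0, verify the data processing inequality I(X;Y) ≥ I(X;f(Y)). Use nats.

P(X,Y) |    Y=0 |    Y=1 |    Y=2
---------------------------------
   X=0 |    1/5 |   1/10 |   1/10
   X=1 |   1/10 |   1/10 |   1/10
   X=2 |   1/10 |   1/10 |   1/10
I(X;Y) = 0.0138, I(X;f(Y)) = 0.0040, inequality holds: 0.0138 ≥ 0.0040

Data Processing Inequality: For any Markov chain X → Y → Z, we have I(X;Y) ≥ I(X;Z).

Here Z = f(Y) is a deterministic function of Y, forming X → Y → Z.

Original I(X;Y) = 0.0138 nats

After applying f:
P(X,Z) where Z=f(Y):
- P(X,Z=0) = P(X,Y=2)
- P(X,Z=1) = P(X,Y=0) + P(X,Y=1)

I(X;Z) = I(X;f(Y)) = 0.0040 nats

Verification: 0.0138 ≥ 0.0040 ✓

Information cannot be created by processing; the function f can only lose information about X.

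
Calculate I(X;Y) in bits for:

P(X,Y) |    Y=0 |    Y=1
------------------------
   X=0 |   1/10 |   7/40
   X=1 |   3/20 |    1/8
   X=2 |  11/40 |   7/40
0.0309 bits

Mutual information: I(X;Y) = H(X) + H(Y) - H(X,Y)

Marginals:
P(X) = (11/40, 11/40, 9/20), H(X) = 1.5428 bits
P(Y) = (21/40, 19/40), H(Y) = 0.9982 bits

Joint entropy: H(X,Y) = 2.5100 bits

I(X;Y) = 1.5428 + 0.9982 - 2.5100 = 0.0309 bits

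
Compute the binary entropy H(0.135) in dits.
0.1719 dits

The binary entropy function is:
H(p) = -p log(p) - (1-p) log(1-p)

H(0.135) = -0.135 × log_10(0.135) - 0.865 × log_10(0.865)
H(0.135) = 0.1719 dits

Note: Binary entropy is maximized at p=0.5 (H=1 bit) and minimized at p=0 or p=1 (H=0).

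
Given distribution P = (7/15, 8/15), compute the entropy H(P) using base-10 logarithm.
0.3001 dits

Shannon entropy is H(X) = -Σ p(x) log p(x).

For P = (7/15, 8/15):
H = -7/15 × log_10(7/15) -8/15 × log_10(8/15)
H = 0.3001 dits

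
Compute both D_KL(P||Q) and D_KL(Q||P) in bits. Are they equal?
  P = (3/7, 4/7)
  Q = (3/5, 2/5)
D_KL(P||Q) = 0.0860, D_KL(Q||P) = 0.0854

KL divergence is not symmetric: D_KL(P||Q) ≠ D_KL(Q||P) in general.

D_KL(P||Q) = 0.0860 bits
D_KL(Q||P) = 0.0854 bits

No, they are not equal!

This asymmetry is why KL divergence is not a true distance metric.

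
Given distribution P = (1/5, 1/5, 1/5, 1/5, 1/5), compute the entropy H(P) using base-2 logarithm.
2.3219 bits

Shannon entropy is H(X) = -Σ p(x) log p(x).

For P = (1/5, 1/5, 1/5, 1/5, 1/5):
H = -1/5 × log_2(1/5) -1/5 × log_2(1/5) -1/5 × log_2(1/5) -1/5 × log_2(1/5) -1/5 × log_2(1/5)
H = 2.3219 bits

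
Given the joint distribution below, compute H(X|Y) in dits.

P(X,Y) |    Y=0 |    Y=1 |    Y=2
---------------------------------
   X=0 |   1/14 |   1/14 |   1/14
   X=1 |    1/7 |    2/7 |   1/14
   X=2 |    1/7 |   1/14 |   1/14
0.4273 dits

Using the chain rule: H(X|Y) = H(X,Y) - H(Y)

First, compute H(X,Y) = 0.8881 dits

Marginal P(Y) = (5/14, 3/7, 3/14)
H(Y) = 0.4608 dits

H(X|Y) = H(X,Y) - H(Y) = 0.8881 - 0.4608 = 0.4273 dits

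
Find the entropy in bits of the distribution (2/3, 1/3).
0.9183 bits

Shannon entropy is H(X) = -Σ p(x) log p(x).

For P = (2/3, 1/3):
H = -2/3 × log_2(2/3) -1/3 × log_2(1/3)
H = 0.9183 bits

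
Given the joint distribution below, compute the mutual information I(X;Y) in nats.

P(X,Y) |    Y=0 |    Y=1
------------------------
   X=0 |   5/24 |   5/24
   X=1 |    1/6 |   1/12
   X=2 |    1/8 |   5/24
0.0247 nats

Mutual information: I(X;Y) = H(X) + H(Y) - H(X,Y)

Marginals:
P(X) = (5/12, 1/4, 1/3), H(X) = 1.0776 nats
P(Y) = (1/2, 1/2), H(Y) = 0.6931 nats

Joint entropy: H(X,Y) = 1.7460 nats

I(X;Y) = 1.0776 + 0.6931 - 1.7460 = 0.0247 nats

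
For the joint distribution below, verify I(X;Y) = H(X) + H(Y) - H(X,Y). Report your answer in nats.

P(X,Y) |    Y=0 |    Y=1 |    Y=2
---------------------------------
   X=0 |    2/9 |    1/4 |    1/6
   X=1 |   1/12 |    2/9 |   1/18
I(X;Y) = 0.0235 nats

Mutual information has multiple equivalent forms:
- I(X;Y) = H(X) - H(X|Y)
- I(X;Y) = H(Y) - H(Y|X)
- I(X;Y) = H(X) + H(Y) - H(X,Y)

Computing all quantities:
H(X) = 0.6541, H(Y) = 1.0508, H(X,Y) = 1.6813
H(X|Y) = 0.6305, H(Y|X) = 1.0273

Verification:
H(X) - H(X|Y) = 0.6541 - 0.6305 = 0.0235
H(Y) - H(Y|X) = 1.0508 - 1.0273 = 0.0235
H(X) + H(Y) - H(X,Y) = 0.6541 + 1.0508 - 1.6813 = 0.0235

All forms give I(X;Y) = 0.0235 nats. ✓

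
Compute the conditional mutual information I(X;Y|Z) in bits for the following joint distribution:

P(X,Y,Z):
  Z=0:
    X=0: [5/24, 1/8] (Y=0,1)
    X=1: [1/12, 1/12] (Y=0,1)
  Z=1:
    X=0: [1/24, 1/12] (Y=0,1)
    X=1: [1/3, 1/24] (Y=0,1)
0.1073 bits

Conditional mutual information: I(X;Y|Z) = H(X|Z) + H(Y|Z) - H(X,Y|Z)

H(Z) = 1.0000
H(X,Z) = 1.8648 → H(X|Z) = 0.8648
H(Y,Z) = 1.8956 → H(Y|Z) = 0.8956
H(X,Y,Z) = 2.6531 → H(X,Y|Z) = 1.6531

I(X;Y|Z) = 0.8648 + 0.8956 - 1.6531 = 0.1073 bits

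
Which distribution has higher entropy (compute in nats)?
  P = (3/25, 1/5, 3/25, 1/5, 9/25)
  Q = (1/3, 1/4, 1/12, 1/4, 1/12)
P

Computing entropies in nats:
H(P) = 1.5204
H(Q) = 1.4735

Distribution P has higher entropy.

Intuition: The distribution closer to uniform (more spread out) has higher entropy.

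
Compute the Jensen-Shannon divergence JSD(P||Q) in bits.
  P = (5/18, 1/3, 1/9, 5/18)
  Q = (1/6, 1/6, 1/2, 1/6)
0.1372 bits

Jensen-Shannon divergence is:
JSD(P||Q) = 0.5 × D_KL(P||M) + 0.5 × D_KL(Q||M)
where M = 0.5 × (P + Q) is the mixture distribution.

M = 0.5 × (5/18, 1/3, 1/9, 5/18) + 0.5 × (1/6, 1/6, 1/2, 1/6) = (2/9, 1/4, 11/36, 2/9)

D_KL(P||M) = 0.1550 bits
D_KL(Q||M) = 0.1194 bits

JSD(P||Q) = 0.5 × 0.1550 + 0.5 × 0.1194 = 0.1372 bits

Unlike KL divergence, JSD is symmetric and bounded: 0 ≤ JSD ≤ log(2).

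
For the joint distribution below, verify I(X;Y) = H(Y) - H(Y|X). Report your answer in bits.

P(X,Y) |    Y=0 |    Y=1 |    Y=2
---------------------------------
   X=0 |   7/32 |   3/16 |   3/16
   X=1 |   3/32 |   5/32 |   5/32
I(X;Y) = 0.0157 bits

Mutual information has multiple equivalent forms:
- I(X;Y) = H(X) - H(X|Y)
- I(X;Y) = H(Y) - H(Y|X)
- I(X;Y) = H(X) + H(Y) - H(X,Y)

Computing all quantities:
H(X) = 0.9745, H(Y) = 1.5835, H(X,Y) = 2.5423
H(X|Y) = 0.9588, H(Y|X) = 1.5678

Verification:
H(X) - H(X|Y) = 0.9745 - 0.9588 = 0.0157
H(Y) - H(Y|X) = 1.5835 - 1.5678 = 0.0157
H(X) + H(Y) - H(X,Y) = 0.9745 + 1.5835 - 2.5423 = 0.0157

All forms give I(X;Y) = 0.0157 bits. ✓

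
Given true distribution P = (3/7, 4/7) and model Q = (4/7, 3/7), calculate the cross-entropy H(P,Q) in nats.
0.7240 nats

Cross-entropy: H(P,Q) = -Σ p(x) log q(x)

Alternatively: H(P,Q) = H(P) + D_KL(P||Q)
H(P) = 0.6829 nats
D_KL(P||Q) = 0.0411 nats

H(P,Q) = 0.6829 + 0.0411 = 0.7240 nats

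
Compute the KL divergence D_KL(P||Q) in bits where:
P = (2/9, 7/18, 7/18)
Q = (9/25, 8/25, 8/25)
0.0641 bits

KL divergence: D_KL(P||Q) = Σ p(x) log(p(x)/q(x))

Computing term by term:
  x=0: 2/9 × log_2[(2/9)/(9/25)] = 2/9 × -0.6960 = -0.1547
  x=1: 7/18 × log_2[(7/18)/(8/25)] = 7/18 × 0.2813 = 0.1094
  x=2: 7/18 × log_2[(7/18)/(8/25)] = 7/18 × 0.2813 = 0.1094

D_KL(P||Q) = 0.0641 bits

Note: KL divergence is always non-negative and equals 0 iff P = Q.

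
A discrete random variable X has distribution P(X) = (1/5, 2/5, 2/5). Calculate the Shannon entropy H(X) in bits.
1.5219 bits

Shannon entropy is H(X) = -Σ p(x) log p(x).

For P = (1/5, 2/5, 2/5):
H = -1/5 × log_2(1/5) -2/5 × log_2(2/5) -2/5 × log_2(2/5)
H = 1.5219 bits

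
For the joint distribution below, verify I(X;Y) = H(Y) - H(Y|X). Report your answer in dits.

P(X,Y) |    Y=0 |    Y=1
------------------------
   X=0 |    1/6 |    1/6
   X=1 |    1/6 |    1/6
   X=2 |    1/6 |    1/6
I(X;Y) = 0.0000 dits

Mutual information has multiple equivalent forms:
- I(X;Y) = H(X) - H(X|Y)
- I(X;Y) = H(Y) - H(Y|X)
- I(X;Y) = H(X) + H(Y) - H(X,Y)

Computing all quantities:
H(X) = 0.4771, H(Y) = 0.3010, H(X,Y) = 0.7782
H(X|Y) = 0.4771, H(Y|X) = 0.3010

Verification:
H(X) - H(X|Y) = 0.4771 - 0.4771 = 0.0000
H(Y) - H(Y|X) = 0.3010 - 0.3010 = 0.0000
H(X) + H(Y) - H(X,Y) = 0.4771 + 0.3010 - 0.7782 = 0.0000

All forms give I(X;Y) = 0.0000 dits. ✓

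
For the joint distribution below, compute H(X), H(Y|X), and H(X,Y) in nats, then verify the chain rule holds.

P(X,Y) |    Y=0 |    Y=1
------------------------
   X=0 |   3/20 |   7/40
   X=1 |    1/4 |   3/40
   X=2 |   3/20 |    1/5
H(X,Y) = 1.7369, H(X) = 1.0980, H(Y|X) = 0.6389 (all in nats)

Chain rule: H(X,Y) = H(X) + H(Y|X)

Left side — joint entropy directly:
H(X,Y) = -Σ p(x,y) log p(x,y) = 1.7369 nats

Right side — compute H(Y|X) from the conditional distributions:
P(X) = (13/40, 13/40, 7/20), so H(X) = 1.0980 nats
H(Y|X) = Σ_x P(X=x) · H(Y|X=x):
  P(Y|X=0) = (6/13, 7/13), H(Y|X=0) = 0.6902, weight P(X=0) = 13/40
  P(Y|X=1) = (10/13, 3/13), H(Y|X=1) = 0.5402, weight P(X=1) = 13/40
  P(Y|X=2) = (3/7, 4/7), H(Y|X=2) = 0.6829, weight P(X=2) = 7/20
H(Y|X) = 0.6389 nats

H(X) + H(Y|X) = 1.0980 + 0.6389 = 1.7369 nats

Both sides equal 1.7369 nats. ✓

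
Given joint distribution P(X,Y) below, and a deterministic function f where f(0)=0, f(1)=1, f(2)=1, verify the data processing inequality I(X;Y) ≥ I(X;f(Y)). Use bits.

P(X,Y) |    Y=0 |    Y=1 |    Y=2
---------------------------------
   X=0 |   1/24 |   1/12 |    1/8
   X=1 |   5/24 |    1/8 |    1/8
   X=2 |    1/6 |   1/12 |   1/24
I(X;Y) = 0.0907, I(X;f(Y)) = 0.0744, inequality holds: 0.0907 ≥ 0.0744

Data Processing Inequality: For any Markov chain X → Y → Z, we have I(X;Y) ≥ I(X;Z).

Here Z = f(Y) is a deterministic function of Y, forming X → Y → Z.

Original I(X;Y) = 0.0907 bits

After applying f:
P(X,Z) where Z=f(Y):
- P(X,Z=0) = P(X,Y=0)
- P(X,Z=1) = P(X,Y=1) + P(X,Y=2)

I(X;Z) = I(X;f(Y)) = 0.0744 bits

Verification: 0.0907 ≥ 0.0744 ✓

Information cannot be created by processing; the function f can only lose information about X.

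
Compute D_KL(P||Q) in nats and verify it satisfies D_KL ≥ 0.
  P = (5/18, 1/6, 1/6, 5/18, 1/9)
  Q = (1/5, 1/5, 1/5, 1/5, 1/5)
0.0564 nats

KL divergence satisfies the Gibbs inequality: D_KL(P||Q) ≥ 0 for all distributions P, Q.

D_KL(P||Q) = Σ p(x) log(p(x)/q(x))
Term by term:
  x=0: 5/18 × log_e[(5/18)/(1/5)] = 0.0913
  x=1: 1/6 × log_e[(1/6)/(1/5)] = -0.0304
  x=2: 1/6 × log_e[(1/6)/(1/5)] = -0.0304
  x=3: 5/18 × log_e[(5/18)/(1/5)] = 0.0913
  x=4: 1/9 × log_e[(1/9)/(1/5)] = -0.0653
D_KL(P||Q) = 0.0564 nats

D_KL(P||Q) = 0.0564 ≥ 0 ✓

This non-negativity is a fundamental property: relative entropy cannot be negative because it measures how different Q is from P.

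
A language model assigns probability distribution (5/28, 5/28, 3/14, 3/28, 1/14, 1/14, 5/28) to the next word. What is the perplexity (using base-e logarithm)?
6.4839

Perplexity is e^H (or exp(H) for natural log).

First, H = -Σ p log p = 1.8693 nats
Perplexity = e^1.8693 = 6.4839

Interpretation: The model's uncertainty is equivalent to choosing uniformly among 6.5 options.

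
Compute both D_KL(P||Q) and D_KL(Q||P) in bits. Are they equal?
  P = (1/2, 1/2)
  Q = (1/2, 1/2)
D_KL(P||Q) = 0.0000, D_KL(Q||P) = 0.0000

KL divergence is not symmetric: D_KL(P||Q) ≠ D_KL(Q||P) in general.

D_KL(P||Q) = 0.0000 bits
D_KL(Q||P) = 0.0000 bits

In this case they happen to be equal (to 4 decimal places).

This asymmetry is why KL divergence is not a true distance metric.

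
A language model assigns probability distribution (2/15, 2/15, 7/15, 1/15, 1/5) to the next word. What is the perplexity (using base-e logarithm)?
4.0366

Perplexity is e^H (or exp(H) for natural log).

First, H = -Σ p log p = 1.3954 nats
Perplexity = e^1.3954 = 4.0366

Interpretation: The model's uncertainty is equivalent to choosing uniformly among 4.0 options.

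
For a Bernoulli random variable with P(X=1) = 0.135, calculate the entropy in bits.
0.5710 bits

The binary entropy function is:
H(p) = -p log(p) - (1-p) log(1-p)

H(0.135) = -0.135 × log_2(0.135) - 0.865 × log_2(0.865)
H(0.135) = 0.5710 bits

Note: Binary entropy is maximized at p=0.5 (H=1 bit) and minimized at p=0 or p=1 (H=0).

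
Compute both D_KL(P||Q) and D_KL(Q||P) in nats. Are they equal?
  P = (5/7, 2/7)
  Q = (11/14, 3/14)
D_KL(P||Q) = 0.0141, D_KL(Q||P) = 0.0132

KL divergence is not symmetric: D_KL(P||Q) ≠ D_KL(Q||P) in general.

D_KL(P||Q) = 0.0141 nats
D_KL(Q||P) = 0.0132 nats

No, they are not equal!

This asymmetry is why KL divergence is not a true distance metric.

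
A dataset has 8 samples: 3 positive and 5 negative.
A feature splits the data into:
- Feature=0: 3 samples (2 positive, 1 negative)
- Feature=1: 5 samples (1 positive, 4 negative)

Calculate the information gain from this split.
0.1589 bits

Information Gain = H(Y) - H(Y|Feature)

Before split:
P(positive) = 3/8 = 0.3750
H(Y) = 0.9544 bits

After split:
Feature=0: H = 0.9183 bits (weight = 3/8)
Feature=1: H = 0.7219 bits (weight = 5/8)
H(Y|Feature) = (3/8)×0.9183 + (5/8)×0.7219 = 0.7956 bits

Information Gain = 0.9544 - 0.7956 = 0.1589 bits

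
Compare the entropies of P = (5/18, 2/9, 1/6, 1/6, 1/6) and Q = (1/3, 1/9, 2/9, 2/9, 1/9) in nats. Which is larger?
P

Computing entropies in nats:
H(P) = 1.5859
H(Q) = 1.5230

Distribution P has higher entropy.

Intuition: The distribution closer to uniform (more spread out) has higher entropy.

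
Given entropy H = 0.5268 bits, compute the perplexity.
1.4407

Perplexity is 2^H (or exp(H) for natural log).

H = 0.5268 bits
Perplexity = 2^0.5268 = 1.4407

Interpretation: The model's uncertainty is equivalent to choosing uniformly among 1.4 options.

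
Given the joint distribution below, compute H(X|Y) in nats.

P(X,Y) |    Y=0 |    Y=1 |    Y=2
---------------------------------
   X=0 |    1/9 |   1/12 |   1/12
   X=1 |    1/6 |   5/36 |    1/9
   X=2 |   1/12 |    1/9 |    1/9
1.0743 nats

Using the chain rule: H(X|Y) = H(X,Y) - H(Y)

First, compute H(X,Y) = 2.1706 nats

Marginal P(Y) = (13/36, 1/3, 11/36)
H(Y) = 1.0963 nats

H(X|Y) = H(X,Y) - H(Y) = 2.1706 - 1.0963 = 1.0743 nats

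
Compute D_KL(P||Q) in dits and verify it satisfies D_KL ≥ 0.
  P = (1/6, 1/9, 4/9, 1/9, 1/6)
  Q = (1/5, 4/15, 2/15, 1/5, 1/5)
0.1354 dits

KL divergence satisfies the Gibbs inequality: D_KL(P||Q) ≥ 0 for all distributions P, Q.

D_KL(P||Q) = Σ p(x) log(p(x)/q(x))
Term by term:
  x=0: 1/6 × log_10[(1/6)/(1/5)] = -0.0132
  x=1: 1/9 × log_10[(1/9)/(4/15)] = -0.0422
  x=2: 4/9 × log_10[(4/9)/(2/15)] = 0.2324
  x=3: 1/9 × log_10[(1/9)/(1/5)] = -0.0284
  x=4: 1/6 × log_10[(1/6)/(1/5)] = -0.0132
D_KL(P||Q) = 0.1354 dits

D_KL(P||Q) = 0.1354 ≥ 0 ✓

This non-negativity is a fundamental property: relative entropy cannot be negative because it measures how different Q is from P.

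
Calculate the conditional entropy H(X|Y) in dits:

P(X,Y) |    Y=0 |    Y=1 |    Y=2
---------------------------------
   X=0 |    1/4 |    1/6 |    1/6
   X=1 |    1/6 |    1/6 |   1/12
0.2912 dits

Using the chain rule: H(X|Y) = H(X,Y) - H(Y)

First, compute H(X,Y) = 0.7592 dits

Marginal P(Y) = (5/12, 1/3, 1/4)
H(Y) = 0.4680 dits

H(X|Y) = H(X,Y) - H(Y) = 0.7592 - 0.4680 = 0.2912 dits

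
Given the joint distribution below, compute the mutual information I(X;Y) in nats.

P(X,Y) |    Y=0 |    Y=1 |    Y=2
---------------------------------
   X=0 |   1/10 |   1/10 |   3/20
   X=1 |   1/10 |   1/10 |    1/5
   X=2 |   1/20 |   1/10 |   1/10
0.0098 nats

Mutual information: I(X;Y) = H(X) + H(Y) - H(X,Y)

Marginals:
P(X) = (7/20, 2/5, 1/4), H(X) = 1.0805 nats
P(Y) = (1/4, 3/10, 9/20), H(Y) = 1.0671 nats

Joint entropy: H(X,Y) = 2.1378 nats

I(X;Y) = 1.0805 + 1.0671 - 2.1378 = 0.0098 nats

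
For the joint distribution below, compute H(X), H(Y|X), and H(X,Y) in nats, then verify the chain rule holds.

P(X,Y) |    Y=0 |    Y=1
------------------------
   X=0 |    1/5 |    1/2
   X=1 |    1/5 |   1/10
H(X,Y) = 1.2206, H(X) = 0.6109, H(Y|X) = 0.6097 (all in nats)

Chain rule: H(X,Y) = H(X) + H(Y|X)

Left side — joint entropy directly:
H(X,Y) = -Σ p(x,y) log p(x,y) = 1.2206 nats

Right side — compute H(Y|X) from the conditional distributions:
P(X) = (7/10, 3/10), so H(X) = 0.6109 nats
H(Y|X) = Σ_x P(X=x) · H(Y|X=x):
  P(Y|X=0) = (2/7, 5/7), H(Y|X=0) = 0.5983, weight P(X=0) = 7/10
  P(Y|X=1) = (2/3, 1/3), H(Y|X=1) = 0.6365, weight P(X=1) = 3/10
H(Y|X) = 0.6097 nats

H(X) + H(Y|X) = 0.6109 + 0.6097 = 1.2206 nats

Both sides equal 1.2206 nats. ✓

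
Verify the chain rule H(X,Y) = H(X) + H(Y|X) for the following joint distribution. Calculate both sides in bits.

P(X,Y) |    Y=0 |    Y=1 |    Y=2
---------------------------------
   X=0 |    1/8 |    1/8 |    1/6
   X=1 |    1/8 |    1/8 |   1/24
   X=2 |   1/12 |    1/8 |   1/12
H(X,Y) = 3.0944, H(X) = 1.5632, H(Y|X) = 1.5312 (all in bits)

Chain rule: H(X,Y) = H(X) + H(Y|X)

Left side — joint entropy directly:
H(X,Y) = -Σ p(x,y) log p(x,y) = 3.0944 bits

Right side — compute H(Y|X) from the conditional distributions:
P(X) = (5/12, 7/24, 7/24), so H(X) = 1.5632 bits
H(Y|X) = Σ_x P(X=x) · H(Y|X=x):
  P(Y|X=0) = (3/10, 3/10, 2/5), H(Y|X=0) = 1.5710, weight P(X=0) = 5/12
  P(Y|X=1) = (3/7, 3/7, 1/7), H(Y|X=1) = 1.4488, weight P(X=1) = 7/24
  P(Y|X=2) = (2/7, 3/7, 2/7), H(Y|X=2) = 1.5567, weight P(X=2) = 7/24
H(Y|X) = 1.5312 bits

H(X) + H(Y|X) = 1.5632 + 1.5312 = 3.0944 bits

Both sides equal 3.0944 bits. ✓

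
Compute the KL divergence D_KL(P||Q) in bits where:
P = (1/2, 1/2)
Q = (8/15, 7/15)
0.0032 bits

KL divergence: D_KL(P||Q) = Σ p(x) log(p(x)/q(x))

Computing term by term:
  x=0: 1/2 × log_2[(1/2)/(8/15)] = 1/2 × -0.0931 = -0.0466
  x=1: 1/2 × log_2[(1/2)/(7/15)] = 1/2 × 0.0995 = 0.0498

D_KL(P||Q) = 0.0032 bits

Note: KL divergence is always non-negative and equals 0 iff P = Q.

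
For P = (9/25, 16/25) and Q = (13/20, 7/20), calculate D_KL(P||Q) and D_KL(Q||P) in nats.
D_KL(P||Q) = 0.1735, D_KL(Q||P) = 0.1728

KL divergence is not symmetric: D_KL(P||Q) ≠ D_KL(Q||P) in general.

D_KL(P||Q) = 0.1735 nats
D_KL(Q||P) = 0.1728 nats

No, they are not equal!

This asymmetry is why KL divergence is not a true distance metric.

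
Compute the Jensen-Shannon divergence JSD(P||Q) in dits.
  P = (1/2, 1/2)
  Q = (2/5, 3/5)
0.0022 dits

Jensen-Shannon divergence is:
JSD(P||Q) = 0.5 × D_KL(P||M) + 0.5 × D_KL(Q||M)
where M = 0.5 × (P + Q) is the mixture distribution.

M = 0.5 × (1/2, 1/2) + 0.5 × (2/5, 3/5) = (9/20, 11/20)

D_KL(P||M) = 0.0022 dits
D_KL(Q||M) = 0.0022 dits

JSD(P||Q) = 0.5 × 0.0022 + 0.5 × 0.0022 = 0.0022 dits

Unlike KL divergence, JSD is symmetric and bounded: 0 ≤ JSD ≤ log(2).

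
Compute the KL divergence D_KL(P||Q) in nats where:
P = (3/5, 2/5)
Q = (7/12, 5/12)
0.0006 nats

KL divergence: D_KL(P||Q) = Σ p(x) log(p(x)/q(x))

Computing term by term:
  x=0: 3/5 × log_e[(3/5)/(7/12)] = 3/5 × 0.0282 = 0.0169
  x=1: 2/5 × log_e[(2/5)/(5/12)] = 2/5 × -0.0408 = -0.0163

D_KL(P||Q) = 0.0006 nats

Note: KL divergence is always non-negative and equals 0 iff P = Q.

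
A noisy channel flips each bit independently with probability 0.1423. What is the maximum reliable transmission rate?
0.4098 bits

For a binary symmetric channel (BSC) with error probability p:
Capacity C = 1 - H(p) bits per symbol

where H(p) = -p log₂(p) - (1-p) log₂(1-p) is the binary entropy function.

H(0.1423) = 0.5902 bits
C = 1 - 0.5902 = 0.4098 bits per symbol

This means we can reliably transmit up to 0.4098 bits of information per channel use.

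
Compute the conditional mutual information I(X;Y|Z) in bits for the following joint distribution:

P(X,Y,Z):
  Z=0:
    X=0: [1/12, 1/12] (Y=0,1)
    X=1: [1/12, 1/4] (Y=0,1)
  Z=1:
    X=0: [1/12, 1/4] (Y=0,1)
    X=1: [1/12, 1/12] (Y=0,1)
0.0441 bits

Conditional mutual information: I(X;Y|Z) = H(X|Z) + H(Y|Z) - H(X,Y|Z)

H(Z) = 1.0000
H(X,Z) = 1.9183 → H(X|Z) = 0.9183
H(Y,Z) = 1.9183 → H(Y|Z) = 0.9183
H(X,Y,Z) = 2.7925 → H(X,Y|Z) = 1.7925

I(X;Y|Z) = 0.9183 + 0.9183 - 1.7925 = 0.0441 bits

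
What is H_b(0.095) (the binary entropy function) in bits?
0.4529 bits

The binary entropy function is:
H(p) = -p log(p) - (1-p) log(1-p)

H(0.095) = -0.095 × log_2(0.095) - 0.905 × log_2(0.905)
H(0.095) = 0.4529 bits

Note: Binary entropy is maximized at p=0.5 (H=1 bit) and minimized at p=0 or p=1 (H=0).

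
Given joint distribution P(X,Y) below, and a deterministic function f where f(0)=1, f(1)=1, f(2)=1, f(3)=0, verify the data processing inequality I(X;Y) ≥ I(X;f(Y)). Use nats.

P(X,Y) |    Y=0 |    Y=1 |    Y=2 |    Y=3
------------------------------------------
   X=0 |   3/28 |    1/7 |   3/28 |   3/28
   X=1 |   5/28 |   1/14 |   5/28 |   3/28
I(X;Y) = 0.0276, I(X;f(Y)) = 0.0007, inequality holds: 0.0276 ≥ 0.0007

Data Processing Inequality: For any Markov chain X → Y → Z, we have I(X;Y) ≥ I(X;Z).

Here Z = f(Y) is a deterministic function of Y, forming X → Y → Z.

Original I(X;Y) = 0.0276 nats

After applying f:
P(X,Z) where Z=f(Y):
- P(X,Z=0) = P(X,Y=3)
- P(X,Z=1) = P(X,Y=0) + P(X,Y=1) + P(X,Y=2)

I(X;Z) = I(X;f(Y)) = 0.0007 nats

Verification: 0.0276 ≥ 0.0007 ✓

Information cannot be created by processing; the function f can only lose information about X.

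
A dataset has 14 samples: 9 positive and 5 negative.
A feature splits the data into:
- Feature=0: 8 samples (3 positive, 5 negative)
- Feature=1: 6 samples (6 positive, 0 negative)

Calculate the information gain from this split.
0.3949 bits

Information Gain = H(Y) - H(Y|Feature)

Before split:
P(positive) = 9/14 = 0.6429
H(Y) = 0.9403 bits

After split:
Feature=0: H = 0.9544 bits (weight = 8/14)
Feature=1: H = 0.0000 bits (weight = 6/14)
H(Y|Feature) = (8/14)×0.9544 + (6/14)×0.0000 = 0.5454 bits

Information Gain = 0.9403 - 0.5454 = 0.3949 bits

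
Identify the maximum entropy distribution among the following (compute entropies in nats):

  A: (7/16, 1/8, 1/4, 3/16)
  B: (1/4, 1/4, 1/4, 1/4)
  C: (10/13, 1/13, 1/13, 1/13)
B

For a discrete distribution over n outcomes, entropy is maximized by the uniform distribution.

Computing entropies:
H(A) = 1.2820 nats
H(B) = 1.3863 nats
H(C) = 0.7937 nats

The uniform distribution (where all probabilities equal 1/4) achieves the maximum entropy of log_e(4) = 1.3863 nats.

Distribution B has the highest entropy.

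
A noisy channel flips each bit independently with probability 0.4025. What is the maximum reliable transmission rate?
0.0276 bits

For a binary symmetric channel (BSC) with error probability p:
Capacity C = 1 - H(p) bits per symbol

where H(p) = -p log₂(p) - (1-p) log₂(1-p) is the binary entropy function.

H(0.4025) = 0.9724 bits
C = 1 - 0.9724 = 0.0276 bits per symbol

This means we can reliably transmit up to 0.0276 bits of information per channel use.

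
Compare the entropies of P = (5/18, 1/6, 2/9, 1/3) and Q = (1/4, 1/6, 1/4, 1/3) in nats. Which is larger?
Q

Computing entropies in nats:
H(P) = 1.3549
H(Q) = 1.3580

Distribution Q has higher entropy.

Intuition: The distribution closer to uniform (more spread out) has higher entropy.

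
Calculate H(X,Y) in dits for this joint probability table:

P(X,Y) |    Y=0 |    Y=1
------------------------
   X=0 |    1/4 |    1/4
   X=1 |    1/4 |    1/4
0.6021 dits

Joint entropy is H(X,Y) = -Σ_{x,y} p(x,y) log p(x,y).

Summing over all non-zero entries:
H(X,Y) = -[1/4·log_10(1/4) + 1/4·log_10(1/4) + 1/4·log_10(1/4) + 1/4·log_10(1/4)]
H(X,Y) = 0.6021 dits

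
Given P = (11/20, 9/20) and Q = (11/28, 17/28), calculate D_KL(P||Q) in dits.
0.0218 dits

KL divergence: D_KL(P||Q) = Σ p(x) log(p(x)/q(x))

Computing term by term:
  x=0: 11/20 × log_10[(11/20)/(11/28)] = 11/20 × 0.1461 = 0.0804
  x=1: 9/20 × log_10[(9/20)/(17/28)] = 9/20 × -0.1301 = -0.0585

D_KL(P||Q) = 0.0218 dits

Note: KL divergence is always non-negative and equals 0 iff P = Q.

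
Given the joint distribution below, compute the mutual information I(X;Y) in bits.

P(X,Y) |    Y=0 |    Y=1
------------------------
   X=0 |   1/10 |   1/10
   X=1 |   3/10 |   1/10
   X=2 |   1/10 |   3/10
0.1510 bits

Mutual information: I(X;Y) = H(X) + H(Y) - H(X,Y)

Marginals:
P(X) = (1/5, 2/5, 2/5), H(X) = 1.5219 bits
P(Y) = (1/2, 1/2), H(Y) = 1.0000 bits

Joint entropy: H(X,Y) = 2.3710 bits

I(X;Y) = 1.5219 + 1.0000 - 2.3710 = 0.1510 bits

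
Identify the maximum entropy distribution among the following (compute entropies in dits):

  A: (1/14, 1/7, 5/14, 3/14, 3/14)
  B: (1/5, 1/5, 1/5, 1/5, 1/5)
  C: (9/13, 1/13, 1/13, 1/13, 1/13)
B

For a discrete distribution over n outcomes, entropy is maximized by the uniform distribution.

Computing entropies:
H(A) = 0.6490 dits
H(B) = 0.6990 dits
H(C) = 0.4533 dits

The uniform distribution (where all probabilities equal 1/5) achieves the maximum entropy of log_10(5) = 0.6990 dits.

Distribution B has the highest entropy.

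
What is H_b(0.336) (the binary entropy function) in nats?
0.6383 nats

The binary entropy function is:
H(p) = -p log(p) - (1-p) log(1-p)

H(0.336) = -0.336 × log_e(0.336) - 0.664 × log_e(0.664)
H(0.336) = 0.6383 nats

Note: Binary entropy is maximized at p=0.5 (H=1 bit) and minimized at p=0 or p=1 (H=0).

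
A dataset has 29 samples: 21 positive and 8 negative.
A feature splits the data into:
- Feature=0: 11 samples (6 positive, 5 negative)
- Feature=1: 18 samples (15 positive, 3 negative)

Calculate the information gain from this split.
0.0692 bits

Information Gain = H(Y) - H(Y|Feature)

Before split:
P(positive) = 21/29 = 0.7241
H(Y) = 0.8498 bits

After split:
Feature=0: H = 0.9940 bits (weight = 11/29)
Feature=1: H = 0.6500 bits (weight = 18/29)
H(Y|Feature) = (11/29)×0.9940 + (18/29)×0.6500 = 0.7805 bits

Information Gain = 0.8498 - 0.7805 = 0.0692 bits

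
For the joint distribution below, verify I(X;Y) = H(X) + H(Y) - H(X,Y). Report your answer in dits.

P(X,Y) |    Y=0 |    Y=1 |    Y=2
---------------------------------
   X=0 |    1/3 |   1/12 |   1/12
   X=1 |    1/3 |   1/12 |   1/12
I(X;Y) = 0.0000 dits

Mutual information has multiple equivalent forms:
- I(X;Y) = H(X) - H(X|Y)
- I(X;Y) = H(Y) - H(Y|X)
- I(X;Y) = H(X) + H(Y) - H(X,Y)

Computing all quantities:
H(X) = 0.3010, H(Y) = 0.3768, H(X,Y) = 0.6778
H(X|Y) = 0.3010, H(Y|X) = 0.3768

Verification:
H(X) - H(X|Y) = 0.3010 - 0.3010 = 0.0000
H(Y) - H(Y|X) = 0.3768 - 0.3768 = 0.0000
H(X) + H(Y) - H(X,Y) = 0.3010 + 0.3768 - 0.6778 = 0.0000

All forms give I(X;Y) = 0.0000 dits. ✓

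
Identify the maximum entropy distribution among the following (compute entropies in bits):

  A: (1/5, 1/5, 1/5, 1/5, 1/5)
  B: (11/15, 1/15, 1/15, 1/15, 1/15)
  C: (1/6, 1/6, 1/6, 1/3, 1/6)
A

For a discrete distribution over n outcomes, entropy is maximized by the uniform distribution.

Computing entropies:
H(A) = 2.3219 bits
H(B) = 1.3700 bits
H(C) = 2.2516 bits

The uniform distribution (where all probabilities equal 1/5) achieves the maximum entropy of log_2(5) = 2.3219 bits.

Distribution A has the highest entropy.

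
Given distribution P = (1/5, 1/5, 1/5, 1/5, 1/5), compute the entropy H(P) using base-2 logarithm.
2.3219 bits

Shannon entropy is H(X) = -Σ p(x) log p(x).

For P = (1/5, 1/5, 1/5, 1/5, 1/5):
H = -1/5 × log_2(1/5) -1/5 × log_2(1/5) -1/5 × log_2(1/5) -1/5 × log_2(1/5) -1/5 × log_2(1/5)
H = 2.3219 bits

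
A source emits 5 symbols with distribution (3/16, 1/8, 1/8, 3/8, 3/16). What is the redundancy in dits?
0.0408 dits

Redundancy measures how far a source is from maximum entropy:
R = H_max - H(X)

Maximum entropy for 5 symbols: H_max = log_10(5) = 0.6990 dits
Actual entropy: H(X) = 0.6581 dits
Redundancy: R = 0.6990 - 0.6581 = 0.0408 dits

This redundancy represents potential for compression: the source could be compressed by 0.0408 dits per symbol.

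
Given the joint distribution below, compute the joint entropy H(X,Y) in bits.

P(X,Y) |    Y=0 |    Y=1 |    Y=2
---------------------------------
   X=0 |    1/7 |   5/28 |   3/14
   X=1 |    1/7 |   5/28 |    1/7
2.5670 bits

Joint entropy is H(X,Y) = -Σ_{x,y} p(x,y) log p(x,y).

Summing over all non-zero entries:
H(X,Y) = -[1/7·log_2(1/7) + 5/28·log_2(5/28) + 3/14·log_2(3/14) + 1/7·log_2(1/7) + 5/28·log_2(5/28) + 1/7·log_2(1/7)]
H(X,Y) = 2.5670 bits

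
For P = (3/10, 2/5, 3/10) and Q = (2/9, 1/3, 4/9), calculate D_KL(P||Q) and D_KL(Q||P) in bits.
D_KL(P||Q) = 0.0650, D_KL(Q||P) = 0.0681

KL divergence is not symmetric: D_KL(P||Q) ≠ D_KL(Q||P) in general.

D_KL(P||Q) = 0.0650 bits
D_KL(Q||P) = 0.0681 bits

No, they are not equal!

This asymmetry is why KL divergence is not a true distance metric.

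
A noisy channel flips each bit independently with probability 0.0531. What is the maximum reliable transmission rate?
0.7006 bits

For a binary symmetric channel (BSC) with error probability p:
Capacity C = 1 - H(p) bits per symbol

where H(p) = -p log₂(p) - (1-p) log₂(1-p) is the binary entropy function.

H(0.0531) = 0.2994 bits
C = 1 - 0.2994 = 0.7006 bits per symbol

This means we can reliably transmit up to 0.7006 bits of information per channel use.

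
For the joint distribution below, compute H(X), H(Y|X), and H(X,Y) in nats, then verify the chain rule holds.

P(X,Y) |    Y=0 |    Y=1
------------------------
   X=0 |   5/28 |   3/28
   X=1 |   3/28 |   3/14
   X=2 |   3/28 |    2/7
H(X,Y) = 1.7136, H(X) = 1.0898, H(Y|X) = 0.6238 (all in nats)

Chain rule: H(X,Y) = H(X) + H(Y|X)

Left side — joint entropy directly:
H(X,Y) = -Σ p(x,y) log p(x,y) = 1.7136 nats

Right side — compute H(Y|X) from the conditional distributions:
P(X) = (2/7, 9/28, 11/28), so H(X) = 1.0898 nats
H(Y|X) = Σ_x P(X=x) · H(Y|X=x):
  P(Y|X=0) = (5/8, 3/8), H(Y|X=0) = 0.6616, weight P(X=0) = 2/7
  P(Y|X=1) = (1/3, 2/3), H(Y|X=1) = 0.6365, weight P(X=1) = 9/28
  P(Y|X=2) = (3/11, 8/11), H(Y|X=2) = 0.5860, weight P(X=2) = 11/28
H(Y|X) = 0.6238 nats

H(X) + H(Y|X) = 1.0898 + 0.6238 = 1.7136 nats

Both sides equal 1.7136 nats. ✓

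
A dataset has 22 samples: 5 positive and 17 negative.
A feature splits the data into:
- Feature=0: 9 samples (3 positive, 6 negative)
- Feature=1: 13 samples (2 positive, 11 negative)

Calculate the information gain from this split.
0.0316 bits

Information Gain = H(Y) - H(Y|Feature)

Before split:
P(positive) = 5/22 = 0.2273
H(Y) = 0.7732 bits

After split:
Feature=0: H = 0.9183 bits (weight = 9/22)
Feature=1: H = 0.6194 bits (weight = 13/22)
H(Y|Feature) = (9/22)×0.9183 + (13/22)×0.6194 = 0.7417 bits

Information Gain = 0.7732 - 0.7417 = 0.0316 bits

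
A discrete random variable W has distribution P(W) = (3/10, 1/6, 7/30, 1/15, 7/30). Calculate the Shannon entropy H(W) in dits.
0.6599 dits

Shannon entropy is H(X) = -Σ p(x) log p(x).

For P = (3/10, 1/6, 7/30, 1/15, 7/30):
H = -3/10 × log_10(3/10) -1/6 × log_10(1/6) -7/30 × log_10(7/30) -1/15 × log_10(1/15) -7/30 × log_10(7/30)
H = 0.6599 dits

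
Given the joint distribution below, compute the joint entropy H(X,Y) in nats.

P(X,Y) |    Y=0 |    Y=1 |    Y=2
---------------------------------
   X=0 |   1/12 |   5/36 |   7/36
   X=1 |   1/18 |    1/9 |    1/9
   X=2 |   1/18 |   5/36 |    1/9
2.1274 nats

Joint entropy is H(X,Y) = -Σ_{x,y} p(x,y) log p(x,y).

Summing over all non-zero entries:
H(X,Y) = -[1/12·log_e(1/12) + 5/36·log_e(5/36) + 7/36·log_e(7/36) + 1/18·log_e(1/18) + 1/9·log_e(1/9) + 1/9·log_e(1/9) + 1/18·log_e(1/18) + 5/36·log_e(5/36) + 1/9·log_e(1/9)]
H(X,Y) = 2.1274 nats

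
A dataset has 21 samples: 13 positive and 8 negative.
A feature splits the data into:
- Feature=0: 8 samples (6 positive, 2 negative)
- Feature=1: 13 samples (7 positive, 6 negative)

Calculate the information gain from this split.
0.0333 bits

Information Gain = H(Y) - H(Y|Feature)

Before split:
P(positive) = 13/21 = 0.6190
H(Y) = 0.9587 bits

After split:
Feature=0: H = 0.8113 bits (weight = 8/21)
Feature=1: H = 0.9957 bits (weight = 13/21)
H(Y|Feature) = (8/21)×0.8113 + (13/21)×0.9957 = 0.9255 bits

Information Gain = 0.9587 - 0.9255 = 0.0333 bits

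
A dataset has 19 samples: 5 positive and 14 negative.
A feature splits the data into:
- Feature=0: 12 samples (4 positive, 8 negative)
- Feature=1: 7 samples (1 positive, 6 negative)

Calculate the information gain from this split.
0.0335 bits

Information Gain = H(Y) - H(Y|Feature)

Before split:
P(positive) = 5/19 = 0.2632
H(Y) = 0.8315 bits

After split:
Feature=0: H = 0.9183 bits (weight = 12/19)
Feature=1: H = 0.5917 bits (weight = 7/19)
H(Y|Feature) = (12/19)×0.9183 + (7/19)×0.5917 = 0.7980 bits

Information Gain = 0.8315 - 0.7980 = 0.0335 bits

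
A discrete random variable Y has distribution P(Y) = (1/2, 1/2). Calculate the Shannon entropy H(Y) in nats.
0.6931 nats

Shannon entropy is H(X) = -Σ p(x) log p(x).

For P = (1/2, 1/2):
H = -1/2 × log_e(1/2) -1/2 × log_e(1/2)
H = 0.6931 nats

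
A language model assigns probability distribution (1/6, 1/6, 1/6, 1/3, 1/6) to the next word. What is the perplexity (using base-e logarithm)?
4.7622

Perplexity is e^H (or exp(H) for natural log).

First, H = -Σ p log p = 1.5607 nats
Perplexity = e^1.5607 = 4.7622

Interpretation: The model's uncertainty is equivalent to choosing uniformly among 4.8 options.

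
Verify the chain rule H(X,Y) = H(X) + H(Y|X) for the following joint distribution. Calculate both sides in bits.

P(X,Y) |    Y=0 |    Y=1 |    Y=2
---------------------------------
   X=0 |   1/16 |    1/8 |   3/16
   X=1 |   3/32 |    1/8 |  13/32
H(X,Y) = 2.3009, H(X) = 0.9544, H(Y|X) = 1.3465 (all in bits)

Chain rule: H(X,Y) = H(X) + H(Y|X)

Left side — joint entropy directly:
H(X,Y) = -Σ p(x,y) log p(x,y) = 2.3009 bits

Right side — compute H(Y|X) from the conditional distributions:
P(X) = (3/8, 5/8), so H(X) = 0.9544 bits
H(Y|X) = Σ_x P(X=x) · H(Y|X=x):
  P(Y|X=0) = (1/6, 1/3, 1/2), H(Y|X=0) = 1.4591, weight P(X=0) = 3/8
  P(Y|X=1) = (3/20, 1/5, 13/20), H(Y|X=1) = 1.2789, weight P(X=1) = 5/8
H(Y|X) = 1.3465 bits

H(X) + H(Y|X) = 0.9544 + 1.3465 = 2.3009 bits

Both sides equal 2.3009 bits. ✓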